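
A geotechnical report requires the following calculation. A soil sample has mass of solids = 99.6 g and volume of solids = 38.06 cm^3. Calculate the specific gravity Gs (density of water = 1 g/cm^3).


Result: 2.617

Derivation:
Using Gs = m_s / (V_s * rho_w)
Since rho_w = 1 g/cm^3:
Gs = 99.6 / 38.06
Gs = 2.617


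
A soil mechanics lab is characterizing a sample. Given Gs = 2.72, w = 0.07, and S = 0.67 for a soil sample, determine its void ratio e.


Result: 0.2842

Derivation:
Using the relation e = Gs * w / S
e = 2.72 * 0.07 / 0.67
e = 0.2842


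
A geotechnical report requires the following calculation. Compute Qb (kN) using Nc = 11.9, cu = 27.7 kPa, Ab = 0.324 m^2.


Using Qb = Nc * cu * Ab
Qb = 11.9 * 27.7 * 0.324
Qb = 106.8 kN


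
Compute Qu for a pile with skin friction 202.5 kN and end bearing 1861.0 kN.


Using Qu = Qf + Qb
Qu = 202.5 + 1861.0
Qu = 2063.5 kN


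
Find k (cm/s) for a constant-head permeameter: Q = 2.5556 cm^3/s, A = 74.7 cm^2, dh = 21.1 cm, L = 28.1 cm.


Result: 0.045561 cm/s

Derivation:
Compute hydraulic gradient:
i = dh / L = 21.1 / 28.1 = 0.75089
Then apply Darcy's law:
k = Q / (A * i)
k = 2.5556 / (74.7 * 0.75089)
k = 2.5556 / 56.0915
k = 0.045561 cm/s


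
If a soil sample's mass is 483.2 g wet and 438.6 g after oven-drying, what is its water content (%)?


Using w = (m_wet - m_dry) / m_dry * 100
m_wet - m_dry = 483.2 - 438.6 = 44.6 g
w = 44.6 / 438.6 * 100
w = 10.17 %


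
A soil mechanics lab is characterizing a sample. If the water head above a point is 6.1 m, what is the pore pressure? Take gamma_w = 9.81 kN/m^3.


Result: 59.84 kPa

Derivation:
Using u = gamma_w * h_w
u = 9.81 * 6.1
u = 59.84 kPa


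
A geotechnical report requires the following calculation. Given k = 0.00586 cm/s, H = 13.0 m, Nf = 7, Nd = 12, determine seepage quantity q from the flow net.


Result: 0.0004444 m^3/s per m

Derivation:
Convert k to m/s for unit consistency with H:
k = 0.00586 cm/s = 0.00586 / 100 m/s = 5.86e-05 m/s
Using q = k * H * Nf / Nd
Nf / Nd = 7 / 12 = 0.5833
q = 5.86e-05 * 13.0 * 0.5833
q = 0.0004444 m^3/s per m


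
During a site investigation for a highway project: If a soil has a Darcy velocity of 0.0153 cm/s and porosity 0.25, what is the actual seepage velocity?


Result: 0.0612 cm/s

Derivation:
Using v_s = v_d / n
v_s = 0.0153 / 0.25
v_s = 0.0612 cm/s


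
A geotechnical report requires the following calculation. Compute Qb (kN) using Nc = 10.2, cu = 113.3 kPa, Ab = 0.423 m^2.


Result: 488.84 kN

Derivation:
Using Qb = Nc * cu * Ab
Qb = 10.2 * 113.3 * 0.423
Qb = 488.84 kN


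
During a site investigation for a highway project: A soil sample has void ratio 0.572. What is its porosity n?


Using the relation n = e / (1 + e)
n = 0.572 / (1 + 0.572)
n = 0.572 / 1.572
n = 0.3639


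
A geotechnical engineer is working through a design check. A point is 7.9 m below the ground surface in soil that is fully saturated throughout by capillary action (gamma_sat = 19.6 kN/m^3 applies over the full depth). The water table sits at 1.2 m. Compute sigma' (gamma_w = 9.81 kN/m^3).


Result: 89.11 kPa

Derivation:
Total stress = gamma_sat * depth
sigma = 19.6 * 7.9 = 154.84 kPa
Pore water pressure u = gamma_w * (depth - d_wt)
u = 9.81 * (7.9 - 1.2) = 65.727 kPa
Effective stress = sigma - u
sigma' = 154.84 - 65.727 = 89.11 kPa


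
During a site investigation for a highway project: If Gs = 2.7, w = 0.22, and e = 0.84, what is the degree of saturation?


Using S = Gs * w / e
S = 2.7 * 0.22 / 0.84
S = 0.7071


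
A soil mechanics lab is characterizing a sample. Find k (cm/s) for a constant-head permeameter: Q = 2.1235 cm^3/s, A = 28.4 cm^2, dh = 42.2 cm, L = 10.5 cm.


Result: 0.018604 cm/s

Derivation:
Compute hydraulic gradient:
i = dh / L = 42.2 / 10.5 = 4.01905
Then apply Darcy's law:
k = Q / (A * i)
k = 2.1235 / (28.4 * 4.01905)
k = 2.1235 / 114.141
k = 0.018604 cm/s


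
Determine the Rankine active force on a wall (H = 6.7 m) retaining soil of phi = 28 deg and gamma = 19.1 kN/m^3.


Result: 154.77 kN/m

Derivation:
Compute active earth pressure coefficient:
Ka = tan^2(45 - phi/2) = tan^2(31.0) = 0.361033
Compute active force:
Pa = 0.5 * Ka * gamma * H^2
Pa = 0.5 * 0.361033 * 19.1 * 6.7^2
Pa = 154.77 kN/m


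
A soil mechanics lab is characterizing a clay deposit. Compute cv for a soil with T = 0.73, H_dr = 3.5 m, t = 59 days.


Result: 0.15157 m^2/day

Derivation:
Using cv = T * H_dr^2 / t
H_dr^2 = 3.5^2 = 12.25
cv = 0.73 * 12.25 / 59
cv = 0.15157 m^2/day


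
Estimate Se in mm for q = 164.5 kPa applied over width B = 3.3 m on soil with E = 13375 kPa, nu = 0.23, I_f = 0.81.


Result: 31.136 mm

Derivation:
Using Se = q * B * (1 - nu^2) * I_f / E
1 - nu^2 = 1 - 0.23^2 = 0.9471
Se = 164.5 * 3.3 * 0.9471 * 0.81 / 13375
Se = 0.031136 m
Convert to mm: Se = 0.031136 * 1000 = 31.136 mm


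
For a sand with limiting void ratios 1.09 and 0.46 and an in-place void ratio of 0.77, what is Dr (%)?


Using Dr = (e_max - e) / (e_max - e_min) * 100
e_max - e = 1.09 - 0.77 = 0.32
e_max - e_min = 1.09 - 0.46 = 0.63
Dr = 0.32 / 0.63 * 100
Dr = 50.79 %


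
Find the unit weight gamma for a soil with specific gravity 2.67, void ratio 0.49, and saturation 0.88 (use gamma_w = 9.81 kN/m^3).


Using gamma = gamma_w * (Gs + S*e) / (1 + e)
Numerator: Gs + S*e = 2.67 + 0.88*0.49 = 3.1012
Denominator: 1 + e = 1 + 0.49 = 1.49
gamma = 9.81 * 3.1012 / 1.49
gamma = 20.418 kN/m^3


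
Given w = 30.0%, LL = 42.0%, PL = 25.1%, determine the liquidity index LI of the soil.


First compute the plasticity index:
PI = LL - PL = 42.0 - 25.1 = 16.9
Then compute the liquidity index:
LI = (w - PL) / PI
LI = (30.0 - 25.1) / 16.9
LI = 0.29


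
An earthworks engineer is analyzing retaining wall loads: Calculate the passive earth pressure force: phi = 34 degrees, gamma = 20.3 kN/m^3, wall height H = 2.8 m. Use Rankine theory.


Compute passive earth pressure coefficient:
Kp = tan^2(45 + phi/2) = tan^2(62.0) = 3.537132
Compute passive force:
Pp = 0.5 * Kp * gamma * H^2
Pp = 0.5 * 3.537132 * 20.3 * 2.8^2
Pp = 281.47 kN/m


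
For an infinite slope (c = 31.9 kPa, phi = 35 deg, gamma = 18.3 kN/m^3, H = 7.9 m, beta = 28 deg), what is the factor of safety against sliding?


Using Fs = c / (gamma*H*sin(beta)*cos(beta)) + tan(phi)/tan(beta)
Cohesion contribution = 31.9 / (18.3*7.9*sin(28)*cos(28))
Cohesion contribution = 0.532314
Friction contribution = tan(35)/tan(28) = 1.3169
Fs = 0.532314 + 1.3169
Fs = 1.849


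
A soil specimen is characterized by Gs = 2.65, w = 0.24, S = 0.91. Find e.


Result: 0.6989

Derivation:
Using the relation e = Gs * w / S
e = 2.65 * 0.24 / 0.91
e = 0.6989


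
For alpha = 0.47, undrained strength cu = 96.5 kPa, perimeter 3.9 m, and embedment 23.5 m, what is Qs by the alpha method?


Result: 4156.79 kN

Derivation:
Using Qs = alpha * cu * perimeter * L
Qs = 0.47 * 96.5 * 3.9 * 23.5
Qs = 4156.79 kN


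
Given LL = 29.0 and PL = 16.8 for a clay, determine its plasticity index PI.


Result: 12.2

Derivation:
Using PI = LL - PL
PI = 29.0 - 16.8
PI = 12.2


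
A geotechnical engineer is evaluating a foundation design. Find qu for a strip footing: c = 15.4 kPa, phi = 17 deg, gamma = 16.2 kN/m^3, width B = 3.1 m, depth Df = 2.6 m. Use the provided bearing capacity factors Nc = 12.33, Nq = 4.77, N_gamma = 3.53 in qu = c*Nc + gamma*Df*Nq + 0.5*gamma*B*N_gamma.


Compute qu = c*Nc + gamma*Df*Nq + 0.5*gamma*B*N_gamma
Term 1: 15.4 * 12.33 = 189.882
Term 2: 16.2 * 2.6 * 4.77 = 200.9124
Term 3: 0.5 * 16.2 * 3.1 * 3.53 = 88.6383
qu = 189.882 + 200.9124 + 88.6383
qu = 479.43 kPa


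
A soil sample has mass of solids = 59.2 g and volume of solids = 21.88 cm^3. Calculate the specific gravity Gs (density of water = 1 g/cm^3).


Using Gs = m_s / (V_s * rho_w)
Since rho_w = 1 g/cm^3:
Gs = 59.2 / 21.88
Gs = 2.706


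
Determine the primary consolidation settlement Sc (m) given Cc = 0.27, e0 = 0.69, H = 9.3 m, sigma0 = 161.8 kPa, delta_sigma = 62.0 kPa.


Result: 0.2093 m

Derivation:
Using Sc = Cc * H / (1 + e0) * log10((sigma0 + delta_sigma) / sigma0)
Stress ratio = (161.8 + 62.0) / 161.8 = 1.38319
log10(1.38319) = 0.140882
Cc * H / (1 + e0) = 0.27 * 9.3 / (1 + 0.69) = 1.4858
Sc = 1.4858 * 0.140882
Sc = 0.2093 m


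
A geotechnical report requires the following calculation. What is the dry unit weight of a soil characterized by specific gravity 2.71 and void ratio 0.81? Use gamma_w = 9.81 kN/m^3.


Result: 14.688 kN/m^3

Derivation:
Using gamma_d = Gs * gamma_w / (1 + e)
gamma_d = 2.71 * 9.81 / (1 + 0.81)
gamma_d = 2.71 * 9.81 / 1.81
gamma_d = 14.688 kN/m^3


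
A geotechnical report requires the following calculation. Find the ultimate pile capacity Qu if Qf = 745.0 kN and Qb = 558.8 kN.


Using Qu = Qf + Qb
Qu = 745.0 + 558.8
Qu = 1303.8 kN


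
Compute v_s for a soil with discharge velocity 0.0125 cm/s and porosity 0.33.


Result: 0.03788 cm/s

Derivation:
Using v_s = v_d / n
v_s = 0.0125 / 0.33
v_s = 0.03788 cm/s


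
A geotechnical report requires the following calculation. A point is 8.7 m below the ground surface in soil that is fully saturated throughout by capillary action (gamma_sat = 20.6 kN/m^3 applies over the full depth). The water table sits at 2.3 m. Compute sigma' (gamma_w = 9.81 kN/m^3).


Result: 116.44 kPa

Derivation:
Total stress = gamma_sat * depth
sigma = 20.6 * 8.7 = 179.22 kPa
Pore water pressure u = gamma_w * (depth - d_wt)
u = 9.81 * (8.7 - 2.3) = 62.784 kPa
Effective stress = sigma - u
sigma' = 179.22 - 62.784 = 116.44 kPa


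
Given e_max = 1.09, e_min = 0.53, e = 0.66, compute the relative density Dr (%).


Result: 76.79 %

Derivation:
Using Dr = (e_max - e) / (e_max - e_min) * 100
e_max - e = 1.09 - 0.66 = 0.43
e_max - e_min = 1.09 - 0.53 = 0.56
Dr = 0.43 / 0.56 * 100
Dr = 76.79 %


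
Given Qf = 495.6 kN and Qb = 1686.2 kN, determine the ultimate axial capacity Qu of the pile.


Result: 2181.8 kN

Derivation:
Using Qu = Qf + Qb
Qu = 495.6 + 1686.2
Qu = 2181.8 kN


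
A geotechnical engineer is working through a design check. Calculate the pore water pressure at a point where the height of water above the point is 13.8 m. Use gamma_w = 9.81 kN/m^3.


Using u = gamma_w * h_w
u = 9.81 * 13.8
u = 135.38 kPa


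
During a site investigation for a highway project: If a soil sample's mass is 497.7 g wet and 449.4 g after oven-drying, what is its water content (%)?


Result: 10.75 %

Derivation:
Using w = (m_wet - m_dry) / m_dry * 100
m_wet - m_dry = 497.7 - 449.4 = 48.3 g
w = 48.3 / 449.4 * 100
w = 10.75 %


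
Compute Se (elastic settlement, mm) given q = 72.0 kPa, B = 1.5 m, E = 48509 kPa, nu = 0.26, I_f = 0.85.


Result: 1.765 mm

Derivation:
Using Se = q * B * (1 - nu^2) * I_f / E
1 - nu^2 = 1 - 0.26^2 = 0.9324
Se = 72.0 * 1.5 * 0.9324 * 0.85 / 48509
Se = 0.001765 m
Convert to mm: Se = 0.001765 * 1000 = 1.765 mm


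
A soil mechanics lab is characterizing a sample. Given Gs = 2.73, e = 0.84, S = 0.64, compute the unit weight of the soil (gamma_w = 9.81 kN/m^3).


Using gamma = gamma_w * (Gs + S*e) / (1 + e)
Numerator: Gs + S*e = 2.73 + 0.64*0.84 = 3.2676
Denominator: 1 + e = 1 + 0.84 = 1.84
gamma = 9.81 * 3.2676 / 1.84
gamma = 17.421 kN/m^3


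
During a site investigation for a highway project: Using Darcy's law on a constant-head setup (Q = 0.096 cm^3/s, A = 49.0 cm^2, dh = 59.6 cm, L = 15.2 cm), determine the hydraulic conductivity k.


Compute hydraulic gradient:
i = dh / L = 59.6 / 15.2 = 3.92105
Then apply Darcy's law:
k = Q / (A * i)
k = 0.096 / (49.0 * 3.92105)
k = 0.096 / 192.132
k = 0.0005 cm/s


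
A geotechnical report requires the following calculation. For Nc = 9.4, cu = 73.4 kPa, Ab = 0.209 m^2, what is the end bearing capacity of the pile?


Using Qb = Nc * cu * Ab
Qb = 9.4 * 73.4 * 0.209
Qb = 144.2 kN


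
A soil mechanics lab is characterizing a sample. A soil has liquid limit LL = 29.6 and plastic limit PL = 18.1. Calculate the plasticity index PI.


Using PI = LL - PL
PI = 29.6 - 18.1
PI = 11.5


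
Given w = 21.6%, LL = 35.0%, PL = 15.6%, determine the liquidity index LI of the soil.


First compute the plasticity index:
PI = LL - PL = 35.0 - 15.6 = 19.4
Then compute the liquidity index:
LI = (w - PL) / PI
LI = (21.6 - 15.6) / 19.4
LI = 0.309


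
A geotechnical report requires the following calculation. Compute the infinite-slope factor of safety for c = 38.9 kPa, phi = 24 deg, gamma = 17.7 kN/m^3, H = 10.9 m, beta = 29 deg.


Using Fs = c / (gamma*H*sin(beta)*cos(beta)) + tan(phi)/tan(beta)
Cohesion contribution = 38.9 / (17.7*10.9*sin(29)*cos(29))
Cohesion contribution = 0.47551
Friction contribution = tan(24)/tan(29) = 0.803214
Fs = 0.47551 + 0.803214
Fs = 1.279


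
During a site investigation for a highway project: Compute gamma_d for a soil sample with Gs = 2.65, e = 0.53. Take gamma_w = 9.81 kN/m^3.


Result: 16.991 kN/m^3

Derivation:
Using gamma_d = Gs * gamma_w / (1 + e)
gamma_d = 2.65 * 9.81 / (1 + 0.53)
gamma_d = 2.65 * 9.81 / 1.53
gamma_d = 16.991 kN/m^3


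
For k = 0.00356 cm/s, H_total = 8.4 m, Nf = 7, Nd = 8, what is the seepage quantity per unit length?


Convert k to m/s for unit consistency with H:
k = 0.00356 cm/s = 0.00356 / 100 m/s = 3.56e-05 m/s
Using q = k * H * Nf / Nd
Nf / Nd = 7 / 8 = 0.875
q = 3.56e-05 * 8.4 * 0.875
q = 0.0002617 m^3/s per m


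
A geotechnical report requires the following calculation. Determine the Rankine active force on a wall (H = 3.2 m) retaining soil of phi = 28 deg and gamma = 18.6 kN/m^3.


Compute active earth pressure coefficient:
Ka = tan^2(45 - phi/2) = tan^2(31.0) = 0.361033
Compute active force:
Pa = 0.5 * Ka * gamma * H^2
Pa = 0.5 * 0.361033 * 18.6 * 3.2^2
Pa = 34.38 kN/m


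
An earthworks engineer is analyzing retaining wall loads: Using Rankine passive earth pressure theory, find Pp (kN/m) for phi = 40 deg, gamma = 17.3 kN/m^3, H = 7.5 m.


Result: 2237.66 kN/m

Derivation:
Compute passive earth pressure coefficient:
Kp = tan^2(45 + phi/2) = tan^2(65.0) = 4.59891
Compute passive force:
Pp = 0.5 * Kp * gamma * H^2
Pp = 0.5 * 4.59891 * 17.3 * 7.5^2
Pp = 2237.66 kN/m


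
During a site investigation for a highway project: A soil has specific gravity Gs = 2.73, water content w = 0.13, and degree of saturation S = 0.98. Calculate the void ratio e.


Using the relation e = Gs * w / S
e = 2.73 * 0.13 / 0.98
e = 0.3621


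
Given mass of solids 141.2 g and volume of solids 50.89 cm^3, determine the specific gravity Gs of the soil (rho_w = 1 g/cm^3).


Result: 2.775

Derivation:
Using Gs = m_s / (V_s * rho_w)
Since rho_w = 1 g/cm^3:
Gs = 141.2 / 50.89
Gs = 2.775


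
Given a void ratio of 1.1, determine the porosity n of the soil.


Result: 0.5238

Derivation:
Using the relation n = e / (1 + e)
n = 1.1 / (1 + 1.1)
n = 1.1 / 2.1
n = 0.5238


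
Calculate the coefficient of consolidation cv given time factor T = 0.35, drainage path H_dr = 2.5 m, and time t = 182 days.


Result: 0.01202 m^2/day

Derivation:
Using cv = T * H_dr^2 / t
H_dr^2 = 2.5^2 = 6.25
cv = 0.35 * 6.25 / 182
cv = 0.01202 m^2/day


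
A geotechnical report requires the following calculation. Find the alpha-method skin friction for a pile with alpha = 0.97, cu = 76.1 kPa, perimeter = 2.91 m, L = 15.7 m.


Using Qs = alpha * cu * perimeter * L
Qs = 0.97 * 76.1 * 2.91 * 15.7
Qs = 3372.48 kN


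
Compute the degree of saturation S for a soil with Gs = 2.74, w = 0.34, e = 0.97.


Result: 0.9604

Derivation:
Using S = Gs * w / e
S = 2.74 * 0.34 / 0.97
S = 0.9604


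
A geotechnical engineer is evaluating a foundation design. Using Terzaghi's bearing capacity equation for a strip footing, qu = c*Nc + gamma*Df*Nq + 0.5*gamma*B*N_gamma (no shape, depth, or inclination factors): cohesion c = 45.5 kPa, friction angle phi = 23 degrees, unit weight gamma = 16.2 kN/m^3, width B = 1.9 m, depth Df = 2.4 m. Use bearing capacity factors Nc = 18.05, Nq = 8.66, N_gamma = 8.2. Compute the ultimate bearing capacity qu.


Compute qu = c*Nc + gamma*Df*Nq + 0.5*gamma*B*N_gamma
Term 1: 45.5 * 18.05 = 821.275
Term 2: 16.2 * 2.4 * 8.66 = 336.7008
Term 3: 0.5 * 16.2 * 1.9 * 8.2 = 126.198
qu = 821.275 + 336.7008 + 126.198
qu = 1284.17 kPa


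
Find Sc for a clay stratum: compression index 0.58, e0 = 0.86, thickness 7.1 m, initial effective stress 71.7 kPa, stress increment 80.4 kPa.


Result: 0.7231 m

Derivation:
Using Sc = Cc * H / (1 + e0) * log10((sigma0 + delta_sigma) / sigma0)
Stress ratio = (71.7 + 80.4) / 71.7 = 2.12134
log10(2.12134) = 0.32661
Cc * H / (1 + e0) = 0.58 * 7.1 / (1 + 0.86) = 2.21398
Sc = 2.21398 * 0.32661
Sc = 0.7231 m


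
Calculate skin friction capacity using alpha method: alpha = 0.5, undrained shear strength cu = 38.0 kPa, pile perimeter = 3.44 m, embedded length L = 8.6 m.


Using Qs = alpha * cu * perimeter * L
Qs = 0.5 * 38.0 * 3.44 * 8.6
Qs = 562.1 kN


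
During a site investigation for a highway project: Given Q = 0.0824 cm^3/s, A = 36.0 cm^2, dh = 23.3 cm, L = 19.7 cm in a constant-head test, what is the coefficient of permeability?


Result: 0.001935 cm/s

Derivation:
Compute hydraulic gradient:
i = dh / L = 23.3 / 19.7 = 1.18274
Then apply Darcy's law:
k = Q / (A * i)
k = 0.0824 / (36.0 * 1.18274)
k = 0.0824 / 42.5787
k = 0.001935 cm/s


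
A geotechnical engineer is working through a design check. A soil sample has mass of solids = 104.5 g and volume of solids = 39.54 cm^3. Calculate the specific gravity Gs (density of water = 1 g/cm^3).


Using Gs = m_s / (V_s * rho_w)
Since rho_w = 1 g/cm^3:
Gs = 104.5 / 39.54
Gs = 2.643


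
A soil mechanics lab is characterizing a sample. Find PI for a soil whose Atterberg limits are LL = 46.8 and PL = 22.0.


Using PI = LL - PL
PI = 46.8 - 22.0
PI = 24.8


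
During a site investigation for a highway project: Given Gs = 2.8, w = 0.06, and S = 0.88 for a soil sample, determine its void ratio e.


Result: 0.1909

Derivation:
Using the relation e = Gs * w / S
e = 2.8 * 0.06 / 0.88
e = 0.1909


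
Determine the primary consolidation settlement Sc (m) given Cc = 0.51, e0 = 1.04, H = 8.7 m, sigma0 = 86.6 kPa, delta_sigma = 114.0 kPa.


Result: 0.7935 m

Derivation:
Using Sc = Cc * H / (1 + e0) * log10((sigma0 + delta_sigma) / sigma0)
Stress ratio = (86.6 + 114.0) / 86.6 = 2.3164
log10(2.3164) = 0.364813
Cc * H / (1 + e0) = 0.51 * 8.7 / (1 + 1.04) = 2.175
Sc = 2.175 * 0.364813
Sc = 0.7935 m


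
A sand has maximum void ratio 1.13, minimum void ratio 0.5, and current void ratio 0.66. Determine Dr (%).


Result: 74.6 %

Derivation:
Using Dr = (e_max - e) / (e_max - e_min) * 100
e_max - e = 1.13 - 0.66 = 0.47
e_max - e_min = 1.13 - 0.5 = 0.63
Dr = 0.47 / 0.63 * 100
Dr = 74.6 %


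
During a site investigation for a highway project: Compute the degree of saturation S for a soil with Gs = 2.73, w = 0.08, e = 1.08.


Result: 0.2022

Derivation:
Using S = Gs * w / e
S = 2.73 * 0.08 / 1.08
S = 0.2022


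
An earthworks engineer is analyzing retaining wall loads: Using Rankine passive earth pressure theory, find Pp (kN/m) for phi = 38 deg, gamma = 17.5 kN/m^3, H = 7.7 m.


Compute passive earth pressure coefficient:
Kp = tan^2(45 + phi/2) = tan^2(64.0) = 4.203746
Compute passive force:
Pp = 0.5 * Kp * gamma * H^2
Pp = 0.5 * 4.203746 * 17.5 * 7.7^2
Pp = 2180.85 kN/m


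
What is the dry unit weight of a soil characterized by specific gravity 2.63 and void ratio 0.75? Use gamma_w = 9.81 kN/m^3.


Using gamma_d = Gs * gamma_w / (1 + e)
gamma_d = 2.63 * 9.81 / (1 + 0.75)
gamma_d = 2.63 * 9.81 / 1.75
gamma_d = 14.743 kN/m^3


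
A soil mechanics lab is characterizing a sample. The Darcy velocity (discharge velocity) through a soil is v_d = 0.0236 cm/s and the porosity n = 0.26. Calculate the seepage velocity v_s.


Using v_s = v_d / n
v_s = 0.0236 / 0.26
v_s = 0.09077 cm/s


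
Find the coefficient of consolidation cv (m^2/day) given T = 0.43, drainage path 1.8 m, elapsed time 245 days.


Using cv = T * H_dr^2 / t
H_dr^2 = 1.8^2 = 3.24
cv = 0.43 * 3.24 / 245
cv = 0.00569 m^2/day


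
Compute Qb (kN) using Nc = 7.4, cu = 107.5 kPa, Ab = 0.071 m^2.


Using Qb = Nc * cu * Ab
Qb = 7.4 * 107.5 * 0.071
Qb = 56.48 kN


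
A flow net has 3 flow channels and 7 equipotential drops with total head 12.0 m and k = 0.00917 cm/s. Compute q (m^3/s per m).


Convert k to m/s for unit consistency with H:
k = 0.00917 cm/s = 0.00917 / 100 m/s = 9.17e-05 m/s
Using q = k * H * Nf / Nd
Nf / Nd = 3 / 7 = 0.4286
q = 9.17e-05 * 12.0 * 0.4286
q = 0.0004716 m^3/s per m


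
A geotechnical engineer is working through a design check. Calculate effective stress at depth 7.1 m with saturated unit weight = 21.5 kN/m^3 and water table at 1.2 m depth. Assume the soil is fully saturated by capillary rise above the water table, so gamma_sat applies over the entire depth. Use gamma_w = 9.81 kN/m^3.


Total stress = gamma_sat * depth
sigma = 21.5 * 7.1 = 152.65 kPa
Pore water pressure u = gamma_w * (depth - d_wt)
u = 9.81 * (7.1 - 1.2) = 57.879 kPa
Effective stress = sigma - u
sigma' = 152.65 - 57.879 = 94.77 kPa


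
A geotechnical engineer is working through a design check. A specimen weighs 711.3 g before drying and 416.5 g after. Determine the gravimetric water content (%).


Using w = (m_wet - m_dry) / m_dry * 100
m_wet - m_dry = 711.3 - 416.5 = 294.8 g
w = 294.8 / 416.5 * 100
w = 70.78 %


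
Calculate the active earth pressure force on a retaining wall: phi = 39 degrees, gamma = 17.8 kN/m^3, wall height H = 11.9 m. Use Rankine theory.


Compute active earth pressure coefficient:
Ka = tan^2(45 - phi/2) = tan^2(25.5) = 0.227506
Compute active force:
Pa = 0.5 * Ka * gamma * H^2
Pa = 0.5 * 0.227506 * 17.8 * 11.9^2
Pa = 286.73 kN/m


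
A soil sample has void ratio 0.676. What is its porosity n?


Using the relation n = e / (1 + e)
n = 0.676 / (1 + 0.676)
n = 0.676 / 1.676
n = 0.4033


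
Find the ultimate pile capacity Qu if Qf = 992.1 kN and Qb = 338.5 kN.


Using Qu = Qf + Qb
Qu = 992.1 + 338.5
Qu = 1330.6 kN


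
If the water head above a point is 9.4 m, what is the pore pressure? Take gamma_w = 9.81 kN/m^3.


Using u = gamma_w * h_w
u = 9.81 * 9.4
u = 92.21 kPa


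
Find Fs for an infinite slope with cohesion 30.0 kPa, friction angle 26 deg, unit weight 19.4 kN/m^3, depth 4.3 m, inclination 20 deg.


Using Fs = c / (gamma*H*sin(beta)*cos(beta)) + tan(phi)/tan(beta)
Cohesion contribution = 30.0 / (19.4*4.3*sin(20)*cos(20))
Cohesion contribution = 1.11896
Friction contribution = tan(26)/tan(20) = 1.34003
Fs = 1.11896 + 1.34003
Fs = 2.459


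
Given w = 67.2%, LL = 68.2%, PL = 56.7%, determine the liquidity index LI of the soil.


Result: 0.913

Derivation:
First compute the plasticity index:
PI = LL - PL = 68.2 - 56.7 = 11.5
Then compute the liquidity index:
LI = (w - PL) / PI
LI = (67.2 - 56.7) / 11.5
LI = 0.913


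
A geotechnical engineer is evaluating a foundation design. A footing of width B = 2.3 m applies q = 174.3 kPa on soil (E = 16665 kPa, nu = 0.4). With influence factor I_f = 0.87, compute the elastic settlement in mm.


Using Se = q * B * (1 - nu^2) * I_f / E
1 - nu^2 = 1 - 0.4^2 = 0.84
Se = 174.3 * 2.3 * 0.84 * 0.87 / 16665
Se = 0.017580 m
Convert to mm: Se = 0.017580 * 1000 = 17.58 mm


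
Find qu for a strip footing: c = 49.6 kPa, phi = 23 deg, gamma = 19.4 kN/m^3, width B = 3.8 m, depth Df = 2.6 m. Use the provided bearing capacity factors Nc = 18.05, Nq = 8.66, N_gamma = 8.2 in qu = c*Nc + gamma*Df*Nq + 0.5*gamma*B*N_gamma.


Compute qu = c*Nc + gamma*Df*Nq + 0.5*gamma*B*N_gamma
Term 1: 49.6 * 18.05 = 895.28
Term 2: 19.4 * 2.6 * 8.66 = 436.8104
Term 3: 0.5 * 19.4 * 3.8 * 8.2 = 302.252
qu = 895.28 + 436.8104 + 302.252
qu = 1634.34 kPa


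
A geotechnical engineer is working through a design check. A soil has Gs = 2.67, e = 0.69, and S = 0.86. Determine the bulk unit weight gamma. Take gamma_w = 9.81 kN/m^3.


Using gamma = gamma_w * (Gs + S*e) / (1 + e)
Numerator: Gs + S*e = 2.67 + 0.86*0.69 = 3.2634
Denominator: 1 + e = 1 + 0.69 = 1.69
gamma = 9.81 * 3.2634 / 1.69
gamma = 18.943 kN/m^3


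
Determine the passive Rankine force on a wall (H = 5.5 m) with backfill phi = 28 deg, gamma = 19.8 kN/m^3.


Compute passive earth pressure coefficient:
Kp = tan^2(45 + phi/2) = tan^2(59.0) = 2.769826
Compute passive force:
Pp = 0.5 * Kp * gamma * H^2
Pp = 0.5 * 2.769826 * 19.8 * 5.5^2
Pp = 829.49 kN/m


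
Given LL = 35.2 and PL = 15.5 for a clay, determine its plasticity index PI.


Result: 19.7

Derivation:
Using PI = LL - PL
PI = 35.2 - 15.5
PI = 19.7


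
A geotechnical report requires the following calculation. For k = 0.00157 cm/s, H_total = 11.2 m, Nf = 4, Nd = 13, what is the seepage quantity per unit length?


Convert k to m/s for unit consistency with H:
k = 0.00157 cm/s = 0.00157 / 100 m/s = 1.57e-05 m/s
Using q = k * H * Nf / Nd
Nf / Nd = 4 / 13 = 0.3077
q = 1.57e-05 * 11.2 * 0.3077
q = 5.41e-05 m^3/s per m


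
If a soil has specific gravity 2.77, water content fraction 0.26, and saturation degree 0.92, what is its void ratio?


Using the relation e = Gs * w / S
e = 2.77 * 0.26 / 0.92
e = 0.7828


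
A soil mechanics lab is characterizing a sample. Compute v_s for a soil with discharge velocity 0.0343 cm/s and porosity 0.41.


Using v_s = v_d / n
v_s = 0.0343 / 0.41
v_s = 0.08366 cm/s


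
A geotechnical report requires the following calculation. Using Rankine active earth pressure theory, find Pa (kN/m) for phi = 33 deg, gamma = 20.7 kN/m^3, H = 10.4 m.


Result: 330.02 kN/m

Derivation:
Compute active earth pressure coefficient:
Ka = tan^2(45 - phi/2) = tan^2(28.5) = 0.294801
Compute active force:
Pa = 0.5 * Ka * gamma * H^2
Pa = 0.5 * 0.294801 * 20.7 * 10.4^2
Pa = 330.02 kN/m


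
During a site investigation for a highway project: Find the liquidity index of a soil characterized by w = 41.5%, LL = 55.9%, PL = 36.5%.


Result: 0.258

Derivation:
First compute the plasticity index:
PI = LL - PL = 55.9 - 36.5 = 19.4
Then compute the liquidity index:
LI = (w - PL) / PI
LI = (41.5 - 36.5) / 19.4
LI = 0.258


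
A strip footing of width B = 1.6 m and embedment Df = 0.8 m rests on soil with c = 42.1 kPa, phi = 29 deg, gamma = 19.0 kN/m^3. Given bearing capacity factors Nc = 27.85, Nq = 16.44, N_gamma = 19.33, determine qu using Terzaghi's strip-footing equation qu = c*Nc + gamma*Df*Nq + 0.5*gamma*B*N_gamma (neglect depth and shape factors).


Result: 1716.19 kPa

Derivation:
Compute qu = c*Nc + gamma*Df*Nq + 0.5*gamma*B*N_gamma
Term 1: 42.1 * 27.85 = 1172.485
Term 2: 19.0 * 0.8 * 16.44 = 249.888
Term 3: 0.5 * 19.0 * 1.6 * 19.33 = 293.816
qu = 1172.485 + 249.888 + 293.816
qu = 1716.19 kPa


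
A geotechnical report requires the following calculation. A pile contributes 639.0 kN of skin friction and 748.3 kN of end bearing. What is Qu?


Using Qu = Qf + Qb
Qu = 639.0 + 748.3
Qu = 1387.3 kN


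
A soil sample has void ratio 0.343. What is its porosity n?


Using the relation n = e / (1 + e)
n = 0.343 / (1 + 0.343)
n = 0.343 / 1.343
n = 0.2554


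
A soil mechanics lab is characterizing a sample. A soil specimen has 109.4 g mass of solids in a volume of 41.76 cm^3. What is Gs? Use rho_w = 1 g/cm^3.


Using Gs = m_s / (V_s * rho_w)
Since rho_w = 1 g/cm^3:
Gs = 109.4 / 41.76
Gs = 2.62


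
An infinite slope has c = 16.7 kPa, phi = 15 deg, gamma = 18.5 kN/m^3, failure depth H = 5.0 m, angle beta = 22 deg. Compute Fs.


Result: 1.183

Derivation:
Using Fs = c / (gamma*H*sin(beta)*cos(beta)) + tan(phi)/tan(beta)
Cohesion contribution = 16.7 / (18.5*5.0*sin(22)*cos(22))
Cohesion contribution = 0.519797
Friction contribution = tan(15)/tan(22) = 0.663198
Fs = 0.519797 + 0.663198
Fs = 1.183


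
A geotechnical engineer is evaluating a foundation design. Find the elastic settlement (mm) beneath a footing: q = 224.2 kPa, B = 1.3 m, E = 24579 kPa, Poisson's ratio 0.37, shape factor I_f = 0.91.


Result: 9.314 mm

Derivation:
Using Se = q * B * (1 - nu^2) * I_f / E
1 - nu^2 = 1 - 0.37^2 = 0.8631
Se = 224.2 * 1.3 * 0.8631 * 0.91 / 24579
Se = 0.009314 m
Convert to mm: Se = 0.009314 * 1000 = 9.314 mm


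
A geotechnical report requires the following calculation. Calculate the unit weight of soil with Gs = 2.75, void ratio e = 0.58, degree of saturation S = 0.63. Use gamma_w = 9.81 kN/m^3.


Result: 19.343 kN/m^3

Derivation:
Using gamma = gamma_w * (Gs + S*e) / (1 + e)
Numerator: Gs + S*e = 2.75 + 0.63*0.58 = 3.1154
Denominator: 1 + e = 1 + 0.58 = 1.58
gamma = 9.81 * 3.1154 / 1.58
gamma = 19.343 kN/m^3


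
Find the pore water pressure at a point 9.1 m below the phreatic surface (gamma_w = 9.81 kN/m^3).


Using u = gamma_w * h_w
u = 9.81 * 9.1
u = 89.27 kPa


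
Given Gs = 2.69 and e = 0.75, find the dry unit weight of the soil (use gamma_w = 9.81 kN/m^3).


Using gamma_d = Gs * gamma_w / (1 + e)
gamma_d = 2.69 * 9.81 / (1 + 0.75)
gamma_d = 2.69 * 9.81 / 1.75
gamma_d = 15.079 kN/m^3


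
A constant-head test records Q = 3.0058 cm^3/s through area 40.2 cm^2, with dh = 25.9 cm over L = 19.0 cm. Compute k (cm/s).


Compute hydraulic gradient:
i = dh / L = 25.9 / 19.0 = 1.36316
Then apply Darcy's law:
k = Q / (A * i)
k = 3.0058 / (40.2 * 1.36316)
k = 3.0058 / 54.7989
k = 0.054851 cm/s


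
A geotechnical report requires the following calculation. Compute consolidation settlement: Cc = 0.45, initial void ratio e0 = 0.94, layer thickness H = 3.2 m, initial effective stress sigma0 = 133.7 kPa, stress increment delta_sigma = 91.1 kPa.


Result: 0.1675 m

Derivation:
Using Sc = Cc * H / (1 + e0) * log10((sigma0 + delta_sigma) / sigma0)
Stress ratio = (133.7 + 91.1) / 133.7 = 1.68138
log10(1.68138) = 0.225665
Cc * H / (1 + e0) = 0.45 * 3.2 / (1 + 0.94) = 0.742268
Sc = 0.742268 * 0.225665
Sc = 0.1675 m


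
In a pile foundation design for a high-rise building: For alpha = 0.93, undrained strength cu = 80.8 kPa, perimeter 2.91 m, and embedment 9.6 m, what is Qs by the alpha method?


Using Qs = alpha * cu * perimeter * L
Qs = 0.93 * 80.8 * 2.91 * 9.6
Qs = 2099.22 kN


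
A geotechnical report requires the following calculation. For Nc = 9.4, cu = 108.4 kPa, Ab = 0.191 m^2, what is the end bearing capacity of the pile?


Using Qb = Nc * cu * Ab
Qb = 9.4 * 108.4 * 0.191
Qb = 194.62 kN


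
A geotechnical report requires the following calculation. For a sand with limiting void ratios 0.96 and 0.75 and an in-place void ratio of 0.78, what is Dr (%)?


Result: 85.71 %

Derivation:
Using Dr = (e_max - e) / (e_max - e_min) * 100
e_max - e = 0.96 - 0.78 = 0.18
e_max - e_min = 0.96 - 0.75 = 0.21
Dr = 0.18 / 0.21 * 100
Dr = 85.71 %


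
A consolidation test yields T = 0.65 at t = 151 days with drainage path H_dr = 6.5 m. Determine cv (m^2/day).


Using cv = T * H_dr^2 / t
H_dr^2 = 6.5^2 = 42.25
cv = 0.65 * 42.25 / 151
cv = 0.18187 m^2/day


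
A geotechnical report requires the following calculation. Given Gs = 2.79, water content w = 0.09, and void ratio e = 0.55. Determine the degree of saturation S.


Result: 0.4565

Derivation:
Using S = Gs * w / e
S = 2.79 * 0.09 / 0.55
S = 0.4565


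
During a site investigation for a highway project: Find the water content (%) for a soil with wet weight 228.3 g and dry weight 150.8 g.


Using w = (m_wet - m_dry) / m_dry * 100
m_wet - m_dry = 228.3 - 150.8 = 77.5 g
w = 77.5 / 150.8 * 100
w = 51.39 %


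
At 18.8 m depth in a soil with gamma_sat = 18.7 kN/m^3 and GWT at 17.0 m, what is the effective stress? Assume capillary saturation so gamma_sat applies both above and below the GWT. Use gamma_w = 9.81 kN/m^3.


Result: 333.9 kPa

Derivation:
Total stress = gamma_sat * depth
sigma = 18.7 * 18.8 = 351.56 kPa
Pore water pressure u = gamma_w * (depth - d_wt)
u = 9.81 * (18.8 - 17.0) = 17.658 kPa
Effective stress = sigma - u
sigma' = 351.56 - 17.658 = 333.9 kPa


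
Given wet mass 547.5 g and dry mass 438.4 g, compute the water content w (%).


Using w = (m_wet - m_dry) / m_dry * 100
m_wet - m_dry = 547.5 - 438.4 = 109.1 g
w = 109.1 / 438.4 * 100
w = 24.89 %


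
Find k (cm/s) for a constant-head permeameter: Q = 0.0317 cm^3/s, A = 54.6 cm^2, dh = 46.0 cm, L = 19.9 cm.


Compute hydraulic gradient:
i = dh / L = 46.0 / 19.9 = 2.31156
Then apply Darcy's law:
k = Q / (A * i)
k = 0.0317 / (54.6 * 2.31156)
k = 0.0317 / 126.211
k = 0.000251 cm/s


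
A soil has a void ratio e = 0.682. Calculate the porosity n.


Result: 0.4055

Derivation:
Using the relation n = e / (1 + e)
n = 0.682 / (1 + 0.682)
n = 0.682 / 1.682
n = 0.4055


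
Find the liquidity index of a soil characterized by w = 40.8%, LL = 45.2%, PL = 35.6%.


First compute the plasticity index:
PI = LL - PL = 45.2 - 35.6 = 9.6
Then compute the liquidity index:
LI = (w - PL) / PI
LI = (40.8 - 35.6) / 9.6
LI = 0.542


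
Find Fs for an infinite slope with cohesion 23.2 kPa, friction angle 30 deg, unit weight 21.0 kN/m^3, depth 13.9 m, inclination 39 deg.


Using Fs = c / (gamma*H*sin(beta)*cos(beta)) + tan(phi)/tan(beta)
Cohesion contribution = 23.2 / (21.0*13.9*sin(39)*cos(39))
Cohesion contribution = 0.16251
Friction contribution = tan(30)/tan(39) = 0.712968
Fs = 0.16251 + 0.712968
Fs = 0.875


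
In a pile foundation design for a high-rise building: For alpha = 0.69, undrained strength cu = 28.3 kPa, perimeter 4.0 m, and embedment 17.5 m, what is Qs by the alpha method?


Using Qs = alpha * cu * perimeter * L
Qs = 0.69 * 28.3 * 4.0 * 17.5
Qs = 1366.89 kN


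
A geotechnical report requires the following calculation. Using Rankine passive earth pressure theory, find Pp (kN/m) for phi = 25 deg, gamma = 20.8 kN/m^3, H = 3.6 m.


Compute passive earth pressure coefficient:
Kp = tan^2(45 + phi/2) = tan^2(57.5) = 2.463913
Compute passive force:
Pp = 0.5 * Kp * gamma * H^2
Pp = 0.5 * 2.463913 * 20.8 * 3.6^2
Pp = 332.1 kN/m


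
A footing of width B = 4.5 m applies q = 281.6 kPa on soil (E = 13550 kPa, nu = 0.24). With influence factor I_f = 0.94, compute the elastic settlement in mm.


Result: 82.846 mm

Derivation:
Using Se = q * B * (1 - nu^2) * I_f / E
1 - nu^2 = 1 - 0.24^2 = 0.9424
Se = 281.6 * 4.5 * 0.9424 * 0.94 / 13550
Se = 0.082846 m
Convert to mm: Se = 0.082846 * 1000 = 82.846 mm


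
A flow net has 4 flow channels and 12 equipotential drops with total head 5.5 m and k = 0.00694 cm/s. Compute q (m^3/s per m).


Result: 0.0001272 m^3/s per m

Derivation:
Convert k to m/s for unit consistency with H:
k = 0.00694 cm/s = 0.00694 / 100 m/s = 6.94e-05 m/s
Using q = k * H * Nf / Nd
Nf / Nd = 4 / 12 = 0.3333
q = 6.94e-05 * 5.5 * 0.3333
q = 0.0001272 m^3/s per m


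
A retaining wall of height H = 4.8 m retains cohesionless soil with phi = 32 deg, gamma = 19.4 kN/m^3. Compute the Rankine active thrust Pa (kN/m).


Result: 68.67 kN/m

Derivation:
Compute active earth pressure coefficient:
Ka = tan^2(45 - phi/2) = tan^2(29.0) = 0.307259
Compute active force:
Pa = 0.5 * Ka * gamma * H^2
Pa = 0.5 * 0.307259 * 19.4 * 4.8^2
Pa = 68.67 kN/m


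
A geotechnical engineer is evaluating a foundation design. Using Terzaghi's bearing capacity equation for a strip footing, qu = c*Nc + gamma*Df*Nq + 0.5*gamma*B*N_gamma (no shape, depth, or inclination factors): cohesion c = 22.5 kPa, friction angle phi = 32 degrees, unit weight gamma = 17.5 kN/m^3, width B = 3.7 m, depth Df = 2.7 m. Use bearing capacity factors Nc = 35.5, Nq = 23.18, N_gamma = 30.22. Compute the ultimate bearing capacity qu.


Compute qu = c*Nc + gamma*Df*Nq + 0.5*gamma*B*N_gamma
Term 1: 22.5 * 35.5 = 798.75
Term 2: 17.5 * 2.7 * 23.18 = 1095.255
Term 3: 0.5 * 17.5 * 3.7 * 30.22 = 978.3725
qu = 798.75 + 1095.255 + 978.3725
qu = 2872.38 kPa


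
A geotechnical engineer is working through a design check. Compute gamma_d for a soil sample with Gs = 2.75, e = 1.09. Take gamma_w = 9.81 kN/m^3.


Using gamma_d = Gs * gamma_w / (1 + e)
gamma_d = 2.75 * 9.81 / (1 + 1.09)
gamma_d = 2.75 * 9.81 / 2.09
gamma_d = 12.908 kN/m^3


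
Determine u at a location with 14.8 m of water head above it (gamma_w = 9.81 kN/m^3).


Using u = gamma_w * h_w
u = 9.81 * 14.8
u = 145.19 kPa


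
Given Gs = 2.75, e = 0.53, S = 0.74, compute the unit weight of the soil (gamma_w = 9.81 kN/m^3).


Using gamma = gamma_w * (Gs + S*e) / (1 + e)
Numerator: Gs + S*e = 2.75 + 0.74*0.53 = 3.1422
Denominator: 1 + e = 1 + 0.53 = 1.53
gamma = 9.81 * 3.1422 / 1.53
gamma = 20.147 kN/m^3


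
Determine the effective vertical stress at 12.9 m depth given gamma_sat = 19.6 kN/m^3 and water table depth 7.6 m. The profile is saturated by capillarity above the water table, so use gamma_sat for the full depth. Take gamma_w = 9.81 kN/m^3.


Total stress = gamma_sat * depth
sigma = 19.6 * 12.9 = 252.84 kPa
Pore water pressure u = gamma_w * (depth - d_wt)
u = 9.81 * (12.9 - 7.6) = 51.993 kPa
Effective stress = sigma - u
sigma' = 252.84 - 51.993 = 200.85 kPa


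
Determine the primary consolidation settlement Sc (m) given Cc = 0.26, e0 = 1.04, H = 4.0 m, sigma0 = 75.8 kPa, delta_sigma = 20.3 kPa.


Using Sc = Cc * H / (1 + e0) * log10((sigma0 + delta_sigma) / sigma0)
Stress ratio = (75.8 + 20.3) / 75.8 = 1.26781
log10(1.26781) = 0.103054
Cc * H / (1 + e0) = 0.26 * 4.0 / (1 + 1.04) = 0.509804
Sc = 0.509804 * 0.103054
Sc = 0.0525 m


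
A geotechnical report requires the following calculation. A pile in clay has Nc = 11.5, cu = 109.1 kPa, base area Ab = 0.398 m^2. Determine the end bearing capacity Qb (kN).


Result: 499.35 kN

Derivation:
Using Qb = Nc * cu * Ab
Qb = 11.5 * 109.1 * 0.398
Qb = 499.35 kN


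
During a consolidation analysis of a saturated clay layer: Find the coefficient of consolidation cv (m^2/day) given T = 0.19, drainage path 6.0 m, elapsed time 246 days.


Using cv = T * H_dr^2 / t
H_dr^2 = 6.0^2 = 36.0
cv = 0.19 * 36.0 / 246
cv = 0.0278 m^2/day


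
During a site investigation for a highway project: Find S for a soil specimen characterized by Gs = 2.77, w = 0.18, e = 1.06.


Using S = Gs * w / e
S = 2.77 * 0.18 / 1.06
S = 0.4704


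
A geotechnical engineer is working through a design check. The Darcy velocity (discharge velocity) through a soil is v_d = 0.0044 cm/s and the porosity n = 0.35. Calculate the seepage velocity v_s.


Using v_s = v_d / n
v_s = 0.0044 / 0.35
v_s = 0.01257 cm/s


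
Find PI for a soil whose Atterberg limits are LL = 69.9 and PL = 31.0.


Result: 38.9

Derivation:
Using PI = LL - PL
PI = 69.9 - 31.0
PI = 38.9


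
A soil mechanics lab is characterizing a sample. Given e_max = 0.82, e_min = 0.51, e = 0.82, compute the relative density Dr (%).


Result: 0.0 %

Derivation:
Using Dr = (e_max - e) / (e_max - e_min) * 100
e_max - e = 0.82 - 0.82 = 0.0
e_max - e_min = 0.82 - 0.51 = 0.31
Dr = 0.0 / 0.31 * 100
Dr = 0.0 %


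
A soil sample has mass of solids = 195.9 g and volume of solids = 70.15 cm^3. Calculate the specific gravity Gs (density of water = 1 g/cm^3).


Result: 2.793

Derivation:
Using Gs = m_s / (V_s * rho_w)
Since rho_w = 1 g/cm^3:
Gs = 195.9 / 70.15
Gs = 2.793


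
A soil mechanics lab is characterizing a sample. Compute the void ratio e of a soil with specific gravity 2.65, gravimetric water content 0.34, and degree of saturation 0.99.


Using the relation e = Gs * w / S
e = 2.65 * 0.34 / 0.99
e = 0.9101


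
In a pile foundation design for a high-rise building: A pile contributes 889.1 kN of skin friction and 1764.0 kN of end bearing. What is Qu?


Using Qu = Qf + Qb
Qu = 889.1 + 1764.0
Qu = 2653.1 kN


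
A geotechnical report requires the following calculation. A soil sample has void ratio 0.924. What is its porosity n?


Using the relation n = e / (1 + e)
n = 0.924 / (1 + 0.924)
n = 0.924 / 1.924
n = 0.4802


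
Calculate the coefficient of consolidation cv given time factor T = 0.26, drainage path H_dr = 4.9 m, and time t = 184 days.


Using cv = T * H_dr^2 / t
H_dr^2 = 4.9^2 = 24.01
cv = 0.26 * 24.01 / 184
cv = 0.03393 m^2/day
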